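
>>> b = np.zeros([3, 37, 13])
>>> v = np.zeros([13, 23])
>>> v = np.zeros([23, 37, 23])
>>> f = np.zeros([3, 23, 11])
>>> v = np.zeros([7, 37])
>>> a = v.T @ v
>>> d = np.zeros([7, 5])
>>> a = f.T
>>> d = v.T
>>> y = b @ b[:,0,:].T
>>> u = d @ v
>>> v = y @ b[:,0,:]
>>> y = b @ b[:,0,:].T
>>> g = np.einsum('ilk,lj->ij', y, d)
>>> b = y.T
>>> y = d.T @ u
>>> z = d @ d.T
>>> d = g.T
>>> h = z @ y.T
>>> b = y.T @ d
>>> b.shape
(37, 3)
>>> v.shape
(3, 37, 13)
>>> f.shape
(3, 23, 11)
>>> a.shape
(11, 23, 3)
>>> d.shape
(7, 3)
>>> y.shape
(7, 37)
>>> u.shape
(37, 37)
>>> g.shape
(3, 7)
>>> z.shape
(37, 37)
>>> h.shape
(37, 7)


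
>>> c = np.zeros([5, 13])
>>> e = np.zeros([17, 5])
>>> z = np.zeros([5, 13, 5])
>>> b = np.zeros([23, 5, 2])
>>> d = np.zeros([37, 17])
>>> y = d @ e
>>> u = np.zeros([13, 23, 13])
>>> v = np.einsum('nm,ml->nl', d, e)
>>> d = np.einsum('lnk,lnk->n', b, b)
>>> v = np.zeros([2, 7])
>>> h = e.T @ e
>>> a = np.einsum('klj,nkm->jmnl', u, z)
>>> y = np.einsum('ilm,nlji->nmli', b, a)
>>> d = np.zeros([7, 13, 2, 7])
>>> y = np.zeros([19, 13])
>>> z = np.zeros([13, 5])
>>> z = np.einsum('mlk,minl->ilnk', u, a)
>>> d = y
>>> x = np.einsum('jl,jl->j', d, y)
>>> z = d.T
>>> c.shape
(5, 13)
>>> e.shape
(17, 5)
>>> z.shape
(13, 19)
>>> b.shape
(23, 5, 2)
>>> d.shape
(19, 13)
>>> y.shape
(19, 13)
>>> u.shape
(13, 23, 13)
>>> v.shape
(2, 7)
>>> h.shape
(5, 5)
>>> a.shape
(13, 5, 5, 23)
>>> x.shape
(19,)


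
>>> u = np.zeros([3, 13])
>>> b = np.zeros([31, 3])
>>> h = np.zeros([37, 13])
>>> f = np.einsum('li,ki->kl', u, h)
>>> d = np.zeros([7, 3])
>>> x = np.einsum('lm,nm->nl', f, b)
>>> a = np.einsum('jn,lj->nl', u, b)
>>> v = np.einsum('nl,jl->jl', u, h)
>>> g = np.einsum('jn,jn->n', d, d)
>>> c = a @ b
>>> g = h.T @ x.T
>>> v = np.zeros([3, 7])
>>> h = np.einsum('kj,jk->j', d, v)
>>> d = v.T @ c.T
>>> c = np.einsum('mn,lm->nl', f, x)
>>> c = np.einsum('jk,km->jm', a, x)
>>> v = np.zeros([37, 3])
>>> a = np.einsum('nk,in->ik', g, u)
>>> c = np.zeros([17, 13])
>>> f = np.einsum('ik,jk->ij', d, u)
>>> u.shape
(3, 13)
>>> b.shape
(31, 3)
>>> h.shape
(3,)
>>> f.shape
(7, 3)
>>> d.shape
(7, 13)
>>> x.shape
(31, 37)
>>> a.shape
(3, 31)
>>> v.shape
(37, 3)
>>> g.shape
(13, 31)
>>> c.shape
(17, 13)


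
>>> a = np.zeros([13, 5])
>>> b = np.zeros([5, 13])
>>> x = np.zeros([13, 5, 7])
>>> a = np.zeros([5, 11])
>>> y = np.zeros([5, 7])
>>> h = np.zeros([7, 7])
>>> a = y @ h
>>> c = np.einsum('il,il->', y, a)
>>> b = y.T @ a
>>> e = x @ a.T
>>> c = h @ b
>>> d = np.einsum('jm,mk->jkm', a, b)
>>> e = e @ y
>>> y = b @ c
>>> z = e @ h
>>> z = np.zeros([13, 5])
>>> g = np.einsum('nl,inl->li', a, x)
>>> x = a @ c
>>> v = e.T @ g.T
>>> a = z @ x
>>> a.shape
(13, 7)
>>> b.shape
(7, 7)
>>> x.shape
(5, 7)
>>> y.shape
(7, 7)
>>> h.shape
(7, 7)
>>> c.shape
(7, 7)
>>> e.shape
(13, 5, 7)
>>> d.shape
(5, 7, 7)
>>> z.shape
(13, 5)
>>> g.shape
(7, 13)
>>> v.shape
(7, 5, 7)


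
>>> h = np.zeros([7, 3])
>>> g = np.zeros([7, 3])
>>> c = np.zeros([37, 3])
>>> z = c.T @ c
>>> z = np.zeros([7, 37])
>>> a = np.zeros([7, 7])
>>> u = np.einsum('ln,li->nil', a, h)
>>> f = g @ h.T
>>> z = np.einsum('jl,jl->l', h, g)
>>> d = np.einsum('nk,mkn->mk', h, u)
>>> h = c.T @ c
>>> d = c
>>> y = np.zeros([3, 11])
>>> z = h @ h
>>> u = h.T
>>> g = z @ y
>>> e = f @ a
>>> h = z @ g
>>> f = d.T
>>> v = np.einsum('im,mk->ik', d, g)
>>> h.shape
(3, 11)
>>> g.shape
(3, 11)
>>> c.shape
(37, 3)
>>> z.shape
(3, 3)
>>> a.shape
(7, 7)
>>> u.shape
(3, 3)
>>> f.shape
(3, 37)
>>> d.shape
(37, 3)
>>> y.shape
(3, 11)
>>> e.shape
(7, 7)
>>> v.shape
(37, 11)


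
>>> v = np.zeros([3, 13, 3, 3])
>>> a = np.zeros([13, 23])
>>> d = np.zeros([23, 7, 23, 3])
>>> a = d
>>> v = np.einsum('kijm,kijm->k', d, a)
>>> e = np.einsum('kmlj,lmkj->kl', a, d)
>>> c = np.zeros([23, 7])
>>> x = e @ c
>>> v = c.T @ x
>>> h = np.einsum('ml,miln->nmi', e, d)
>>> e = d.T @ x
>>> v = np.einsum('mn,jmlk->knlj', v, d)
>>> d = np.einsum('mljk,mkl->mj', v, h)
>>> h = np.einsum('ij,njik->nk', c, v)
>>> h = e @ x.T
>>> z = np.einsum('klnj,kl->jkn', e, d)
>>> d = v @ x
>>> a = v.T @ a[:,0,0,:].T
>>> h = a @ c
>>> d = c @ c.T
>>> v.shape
(3, 7, 23, 23)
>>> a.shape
(23, 23, 7, 23)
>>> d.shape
(23, 23)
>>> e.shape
(3, 23, 7, 7)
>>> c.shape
(23, 7)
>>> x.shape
(23, 7)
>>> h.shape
(23, 23, 7, 7)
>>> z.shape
(7, 3, 7)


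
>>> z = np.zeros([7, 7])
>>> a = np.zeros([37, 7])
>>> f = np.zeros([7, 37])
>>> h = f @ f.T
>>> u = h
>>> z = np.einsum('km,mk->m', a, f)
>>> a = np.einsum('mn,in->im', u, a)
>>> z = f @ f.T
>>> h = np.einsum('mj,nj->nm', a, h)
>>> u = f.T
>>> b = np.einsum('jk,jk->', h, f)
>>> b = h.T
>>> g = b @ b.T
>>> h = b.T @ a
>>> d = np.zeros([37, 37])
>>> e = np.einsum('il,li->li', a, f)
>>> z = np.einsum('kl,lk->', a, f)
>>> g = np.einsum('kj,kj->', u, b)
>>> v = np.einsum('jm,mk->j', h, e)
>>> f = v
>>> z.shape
()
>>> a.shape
(37, 7)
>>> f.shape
(7,)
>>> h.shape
(7, 7)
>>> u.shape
(37, 7)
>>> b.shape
(37, 7)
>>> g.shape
()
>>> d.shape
(37, 37)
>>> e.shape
(7, 37)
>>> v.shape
(7,)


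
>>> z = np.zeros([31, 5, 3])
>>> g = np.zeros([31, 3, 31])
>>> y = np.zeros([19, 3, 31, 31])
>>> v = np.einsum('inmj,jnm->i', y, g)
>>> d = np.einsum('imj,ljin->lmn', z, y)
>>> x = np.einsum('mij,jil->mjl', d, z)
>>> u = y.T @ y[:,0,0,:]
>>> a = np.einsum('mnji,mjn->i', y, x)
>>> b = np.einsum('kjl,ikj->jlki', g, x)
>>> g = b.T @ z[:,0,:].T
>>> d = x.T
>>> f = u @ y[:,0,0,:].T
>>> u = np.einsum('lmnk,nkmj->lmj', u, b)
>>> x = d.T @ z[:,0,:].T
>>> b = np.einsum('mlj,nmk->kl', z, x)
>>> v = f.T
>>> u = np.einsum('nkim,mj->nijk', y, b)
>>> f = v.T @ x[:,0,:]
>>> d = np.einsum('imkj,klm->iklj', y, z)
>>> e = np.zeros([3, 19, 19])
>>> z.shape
(31, 5, 3)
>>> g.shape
(19, 31, 31, 31)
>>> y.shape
(19, 3, 31, 31)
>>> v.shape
(19, 3, 31, 31)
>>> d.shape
(19, 31, 5, 31)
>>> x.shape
(19, 31, 31)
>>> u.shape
(19, 31, 5, 3)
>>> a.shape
(31,)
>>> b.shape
(31, 5)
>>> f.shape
(31, 31, 3, 31)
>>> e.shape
(3, 19, 19)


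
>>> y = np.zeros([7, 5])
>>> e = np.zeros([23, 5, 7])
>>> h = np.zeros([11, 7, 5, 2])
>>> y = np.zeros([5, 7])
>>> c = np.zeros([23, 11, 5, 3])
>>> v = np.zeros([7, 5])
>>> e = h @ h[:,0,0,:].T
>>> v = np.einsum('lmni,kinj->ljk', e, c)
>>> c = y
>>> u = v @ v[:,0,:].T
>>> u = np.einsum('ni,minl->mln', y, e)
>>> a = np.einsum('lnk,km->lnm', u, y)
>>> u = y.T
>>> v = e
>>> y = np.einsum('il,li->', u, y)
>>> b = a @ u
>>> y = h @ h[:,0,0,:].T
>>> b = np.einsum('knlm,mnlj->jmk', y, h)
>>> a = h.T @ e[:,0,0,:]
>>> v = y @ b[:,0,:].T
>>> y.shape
(11, 7, 5, 11)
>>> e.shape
(11, 7, 5, 11)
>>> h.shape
(11, 7, 5, 2)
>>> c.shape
(5, 7)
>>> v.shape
(11, 7, 5, 2)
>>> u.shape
(7, 5)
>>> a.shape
(2, 5, 7, 11)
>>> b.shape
(2, 11, 11)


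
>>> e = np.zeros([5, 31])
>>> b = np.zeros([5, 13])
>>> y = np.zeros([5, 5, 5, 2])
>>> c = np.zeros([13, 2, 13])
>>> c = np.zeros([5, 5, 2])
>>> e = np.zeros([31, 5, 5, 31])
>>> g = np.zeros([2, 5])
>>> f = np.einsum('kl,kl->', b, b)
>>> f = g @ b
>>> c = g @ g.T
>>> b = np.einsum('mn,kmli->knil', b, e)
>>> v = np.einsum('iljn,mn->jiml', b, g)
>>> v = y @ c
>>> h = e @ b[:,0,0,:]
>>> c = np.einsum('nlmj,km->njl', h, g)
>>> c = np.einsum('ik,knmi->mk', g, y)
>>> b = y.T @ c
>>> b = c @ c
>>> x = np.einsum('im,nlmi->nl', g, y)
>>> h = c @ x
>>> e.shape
(31, 5, 5, 31)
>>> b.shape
(5, 5)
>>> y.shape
(5, 5, 5, 2)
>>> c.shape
(5, 5)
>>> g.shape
(2, 5)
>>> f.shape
(2, 13)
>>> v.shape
(5, 5, 5, 2)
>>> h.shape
(5, 5)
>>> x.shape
(5, 5)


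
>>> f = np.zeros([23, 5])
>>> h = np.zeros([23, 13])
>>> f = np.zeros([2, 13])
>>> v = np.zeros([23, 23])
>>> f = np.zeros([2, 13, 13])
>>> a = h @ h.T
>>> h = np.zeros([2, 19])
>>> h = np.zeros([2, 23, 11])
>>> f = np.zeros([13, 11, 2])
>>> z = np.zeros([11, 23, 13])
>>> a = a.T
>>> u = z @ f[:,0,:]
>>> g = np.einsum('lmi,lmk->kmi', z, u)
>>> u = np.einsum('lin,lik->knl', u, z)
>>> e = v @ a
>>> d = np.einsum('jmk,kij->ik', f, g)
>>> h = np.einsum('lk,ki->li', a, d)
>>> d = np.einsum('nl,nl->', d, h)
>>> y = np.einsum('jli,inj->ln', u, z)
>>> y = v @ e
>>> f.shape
(13, 11, 2)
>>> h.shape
(23, 2)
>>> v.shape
(23, 23)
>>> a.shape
(23, 23)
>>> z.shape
(11, 23, 13)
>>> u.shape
(13, 2, 11)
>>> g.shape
(2, 23, 13)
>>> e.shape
(23, 23)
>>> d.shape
()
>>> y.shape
(23, 23)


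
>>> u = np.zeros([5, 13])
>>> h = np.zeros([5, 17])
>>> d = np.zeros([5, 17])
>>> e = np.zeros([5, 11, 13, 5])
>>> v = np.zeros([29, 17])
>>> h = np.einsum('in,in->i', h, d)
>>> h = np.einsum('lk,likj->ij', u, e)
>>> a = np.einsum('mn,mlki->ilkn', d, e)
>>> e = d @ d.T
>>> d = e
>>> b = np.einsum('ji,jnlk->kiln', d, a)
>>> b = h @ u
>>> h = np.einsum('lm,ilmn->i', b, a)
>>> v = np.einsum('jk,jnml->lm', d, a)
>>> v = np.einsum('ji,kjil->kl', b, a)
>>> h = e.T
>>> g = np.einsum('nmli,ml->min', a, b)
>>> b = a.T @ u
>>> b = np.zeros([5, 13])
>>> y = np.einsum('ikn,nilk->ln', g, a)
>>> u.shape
(5, 13)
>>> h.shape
(5, 5)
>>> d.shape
(5, 5)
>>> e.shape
(5, 5)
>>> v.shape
(5, 17)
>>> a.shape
(5, 11, 13, 17)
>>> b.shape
(5, 13)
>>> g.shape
(11, 17, 5)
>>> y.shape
(13, 5)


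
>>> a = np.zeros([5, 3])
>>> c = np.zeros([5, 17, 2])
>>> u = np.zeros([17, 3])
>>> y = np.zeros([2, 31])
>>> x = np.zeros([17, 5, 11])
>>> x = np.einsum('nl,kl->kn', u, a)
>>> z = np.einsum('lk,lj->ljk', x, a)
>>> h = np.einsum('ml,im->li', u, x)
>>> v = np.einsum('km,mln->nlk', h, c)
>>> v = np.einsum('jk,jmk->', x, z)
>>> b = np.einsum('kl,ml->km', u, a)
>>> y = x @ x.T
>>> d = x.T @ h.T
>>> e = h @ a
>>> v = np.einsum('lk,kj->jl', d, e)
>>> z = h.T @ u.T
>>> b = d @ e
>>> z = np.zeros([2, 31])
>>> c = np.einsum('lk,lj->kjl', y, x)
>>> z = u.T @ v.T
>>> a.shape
(5, 3)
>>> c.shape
(5, 17, 5)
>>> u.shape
(17, 3)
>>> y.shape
(5, 5)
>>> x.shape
(5, 17)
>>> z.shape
(3, 3)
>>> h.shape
(3, 5)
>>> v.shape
(3, 17)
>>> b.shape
(17, 3)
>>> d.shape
(17, 3)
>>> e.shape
(3, 3)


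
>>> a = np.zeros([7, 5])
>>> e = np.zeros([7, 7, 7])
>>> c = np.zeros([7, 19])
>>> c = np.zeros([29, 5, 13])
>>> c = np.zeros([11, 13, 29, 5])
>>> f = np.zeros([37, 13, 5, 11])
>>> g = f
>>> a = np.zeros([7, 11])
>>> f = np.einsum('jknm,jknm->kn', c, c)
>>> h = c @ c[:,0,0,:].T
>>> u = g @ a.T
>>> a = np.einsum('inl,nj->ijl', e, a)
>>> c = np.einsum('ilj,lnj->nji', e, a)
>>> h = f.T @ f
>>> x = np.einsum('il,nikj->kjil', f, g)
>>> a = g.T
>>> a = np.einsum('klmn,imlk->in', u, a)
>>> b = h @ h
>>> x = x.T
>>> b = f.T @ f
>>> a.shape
(11, 7)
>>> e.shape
(7, 7, 7)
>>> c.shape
(11, 7, 7)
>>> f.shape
(13, 29)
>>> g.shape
(37, 13, 5, 11)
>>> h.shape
(29, 29)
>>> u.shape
(37, 13, 5, 7)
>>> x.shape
(29, 13, 11, 5)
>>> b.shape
(29, 29)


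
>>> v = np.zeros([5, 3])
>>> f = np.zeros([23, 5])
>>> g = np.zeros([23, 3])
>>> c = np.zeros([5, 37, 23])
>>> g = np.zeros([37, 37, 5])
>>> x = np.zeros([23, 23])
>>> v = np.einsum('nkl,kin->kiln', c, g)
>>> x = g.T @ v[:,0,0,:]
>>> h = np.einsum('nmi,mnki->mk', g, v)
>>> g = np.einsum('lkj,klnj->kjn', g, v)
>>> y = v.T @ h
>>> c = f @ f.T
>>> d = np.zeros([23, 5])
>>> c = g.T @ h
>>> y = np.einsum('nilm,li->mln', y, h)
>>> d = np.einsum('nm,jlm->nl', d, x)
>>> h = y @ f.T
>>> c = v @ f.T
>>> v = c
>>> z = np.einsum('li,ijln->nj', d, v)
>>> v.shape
(37, 37, 23, 23)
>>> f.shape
(23, 5)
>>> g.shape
(37, 5, 23)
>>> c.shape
(37, 37, 23, 23)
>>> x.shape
(5, 37, 5)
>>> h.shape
(23, 37, 23)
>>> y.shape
(23, 37, 5)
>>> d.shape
(23, 37)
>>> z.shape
(23, 37)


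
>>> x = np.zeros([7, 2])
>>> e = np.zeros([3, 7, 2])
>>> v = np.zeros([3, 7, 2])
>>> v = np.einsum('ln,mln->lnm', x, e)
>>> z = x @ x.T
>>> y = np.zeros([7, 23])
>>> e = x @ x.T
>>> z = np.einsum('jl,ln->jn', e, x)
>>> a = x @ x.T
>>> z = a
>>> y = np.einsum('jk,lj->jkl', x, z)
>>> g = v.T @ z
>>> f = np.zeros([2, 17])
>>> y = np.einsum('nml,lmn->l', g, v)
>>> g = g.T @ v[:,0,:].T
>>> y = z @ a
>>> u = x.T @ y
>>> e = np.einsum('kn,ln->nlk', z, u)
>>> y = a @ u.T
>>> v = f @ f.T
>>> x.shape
(7, 2)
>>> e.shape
(7, 2, 7)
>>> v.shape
(2, 2)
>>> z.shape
(7, 7)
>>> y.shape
(7, 2)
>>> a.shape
(7, 7)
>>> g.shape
(7, 2, 7)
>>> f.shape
(2, 17)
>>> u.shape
(2, 7)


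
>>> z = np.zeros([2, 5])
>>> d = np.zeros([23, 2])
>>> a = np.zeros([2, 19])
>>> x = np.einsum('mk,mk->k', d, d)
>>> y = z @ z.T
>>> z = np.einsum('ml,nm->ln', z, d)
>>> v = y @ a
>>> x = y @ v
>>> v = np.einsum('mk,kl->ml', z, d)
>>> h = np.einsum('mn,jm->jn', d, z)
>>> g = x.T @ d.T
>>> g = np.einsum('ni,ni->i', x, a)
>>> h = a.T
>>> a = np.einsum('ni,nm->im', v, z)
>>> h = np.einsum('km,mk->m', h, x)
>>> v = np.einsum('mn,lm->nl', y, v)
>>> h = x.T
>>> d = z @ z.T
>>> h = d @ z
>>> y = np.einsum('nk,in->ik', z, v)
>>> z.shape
(5, 23)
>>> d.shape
(5, 5)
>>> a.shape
(2, 23)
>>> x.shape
(2, 19)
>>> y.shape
(2, 23)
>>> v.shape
(2, 5)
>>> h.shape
(5, 23)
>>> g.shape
(19,)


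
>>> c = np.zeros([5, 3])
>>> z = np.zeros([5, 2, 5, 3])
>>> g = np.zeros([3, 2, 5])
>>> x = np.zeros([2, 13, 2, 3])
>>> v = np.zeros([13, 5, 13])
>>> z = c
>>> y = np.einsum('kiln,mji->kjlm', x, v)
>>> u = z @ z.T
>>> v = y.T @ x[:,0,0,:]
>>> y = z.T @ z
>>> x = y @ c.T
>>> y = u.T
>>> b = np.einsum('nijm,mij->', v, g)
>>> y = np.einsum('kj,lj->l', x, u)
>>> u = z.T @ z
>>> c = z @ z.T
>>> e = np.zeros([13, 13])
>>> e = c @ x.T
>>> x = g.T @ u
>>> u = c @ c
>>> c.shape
(5, 5)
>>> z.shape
(5, 3)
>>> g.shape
(3, 2, 5)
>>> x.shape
(5, 2, 3)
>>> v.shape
(13, 2, 5, 3)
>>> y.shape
(5,)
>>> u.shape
(5, 5)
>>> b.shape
()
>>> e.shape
(5, 3)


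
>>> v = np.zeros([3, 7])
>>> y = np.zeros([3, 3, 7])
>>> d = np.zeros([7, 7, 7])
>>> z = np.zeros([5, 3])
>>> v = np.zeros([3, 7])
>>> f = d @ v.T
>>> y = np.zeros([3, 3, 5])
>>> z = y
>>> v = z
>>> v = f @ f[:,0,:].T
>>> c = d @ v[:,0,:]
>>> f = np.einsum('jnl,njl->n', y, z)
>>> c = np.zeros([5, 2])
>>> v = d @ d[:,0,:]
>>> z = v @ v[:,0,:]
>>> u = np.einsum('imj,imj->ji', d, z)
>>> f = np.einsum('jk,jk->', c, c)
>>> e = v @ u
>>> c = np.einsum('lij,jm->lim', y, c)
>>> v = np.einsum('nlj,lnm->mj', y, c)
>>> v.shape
(2, 5)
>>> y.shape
(3, 3, 5)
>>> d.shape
(7, 7, 7)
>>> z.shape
(7, 7, 7)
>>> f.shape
()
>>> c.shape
(3, 3, 2)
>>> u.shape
(7, 7)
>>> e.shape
(7, 7, 7)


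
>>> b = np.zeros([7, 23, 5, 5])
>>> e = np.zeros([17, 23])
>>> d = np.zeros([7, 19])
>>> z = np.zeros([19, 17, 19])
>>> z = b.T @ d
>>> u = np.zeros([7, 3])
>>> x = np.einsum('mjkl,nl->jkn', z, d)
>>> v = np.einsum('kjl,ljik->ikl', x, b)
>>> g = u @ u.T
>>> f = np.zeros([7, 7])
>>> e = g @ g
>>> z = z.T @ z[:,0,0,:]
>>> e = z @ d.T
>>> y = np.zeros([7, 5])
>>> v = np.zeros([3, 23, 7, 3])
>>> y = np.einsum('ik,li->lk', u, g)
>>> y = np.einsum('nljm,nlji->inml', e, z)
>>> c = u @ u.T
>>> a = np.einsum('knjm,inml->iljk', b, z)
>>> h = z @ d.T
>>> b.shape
(7, 23, 5, 5)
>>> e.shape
(19, 23, 5, 7)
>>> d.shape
(7, 19)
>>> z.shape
(19, 23, 5, 19)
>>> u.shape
(7, 3)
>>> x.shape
(5, 23, 7)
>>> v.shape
(3, 23, 7, 3)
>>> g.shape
(7, 7)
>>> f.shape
(7, 7)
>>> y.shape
(19, 19, 7, 23)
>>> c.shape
(7, 7)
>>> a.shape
(19, 19, 5, 7)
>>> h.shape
(19, 23, 5, 7)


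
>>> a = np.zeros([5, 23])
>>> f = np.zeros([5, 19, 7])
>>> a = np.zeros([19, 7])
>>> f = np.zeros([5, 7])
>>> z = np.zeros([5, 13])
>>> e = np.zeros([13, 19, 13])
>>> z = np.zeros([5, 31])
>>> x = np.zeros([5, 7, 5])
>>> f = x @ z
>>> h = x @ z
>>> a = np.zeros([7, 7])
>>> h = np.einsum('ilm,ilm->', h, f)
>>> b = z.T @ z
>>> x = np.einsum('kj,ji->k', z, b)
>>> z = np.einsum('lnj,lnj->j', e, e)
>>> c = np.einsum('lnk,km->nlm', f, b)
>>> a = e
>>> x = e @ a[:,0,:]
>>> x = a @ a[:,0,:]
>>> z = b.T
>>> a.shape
(13, 19, 13)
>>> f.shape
(5, 7, 31)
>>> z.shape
(31, 31)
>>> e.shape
(13, 19, 13)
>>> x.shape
(13, 19, 13)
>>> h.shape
()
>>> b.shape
(31, 31)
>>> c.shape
(7, 5, 31)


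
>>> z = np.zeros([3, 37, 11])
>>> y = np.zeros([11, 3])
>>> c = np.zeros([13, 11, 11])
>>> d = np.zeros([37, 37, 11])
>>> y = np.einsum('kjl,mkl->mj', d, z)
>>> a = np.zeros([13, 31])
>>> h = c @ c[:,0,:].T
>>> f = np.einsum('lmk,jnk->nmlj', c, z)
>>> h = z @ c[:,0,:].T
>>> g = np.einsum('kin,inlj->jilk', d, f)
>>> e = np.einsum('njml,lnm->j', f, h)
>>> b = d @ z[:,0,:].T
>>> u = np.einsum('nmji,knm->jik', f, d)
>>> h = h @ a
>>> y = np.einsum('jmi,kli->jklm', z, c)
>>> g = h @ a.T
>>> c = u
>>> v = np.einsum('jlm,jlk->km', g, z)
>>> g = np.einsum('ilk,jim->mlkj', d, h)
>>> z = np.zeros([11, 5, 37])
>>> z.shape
(11, 5, 37)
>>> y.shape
(3, 13, 11, 37)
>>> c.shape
(13, 3, 37)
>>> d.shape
(37, 37, 11)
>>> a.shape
(13, 31)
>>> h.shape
(3, 37, 31)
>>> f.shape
(37, 11, 13, 3)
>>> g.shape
(31, 37, 11, 3)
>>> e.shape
(11,)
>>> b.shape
(37, 37, 3)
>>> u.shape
(13, 3, 37)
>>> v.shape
(11, 13)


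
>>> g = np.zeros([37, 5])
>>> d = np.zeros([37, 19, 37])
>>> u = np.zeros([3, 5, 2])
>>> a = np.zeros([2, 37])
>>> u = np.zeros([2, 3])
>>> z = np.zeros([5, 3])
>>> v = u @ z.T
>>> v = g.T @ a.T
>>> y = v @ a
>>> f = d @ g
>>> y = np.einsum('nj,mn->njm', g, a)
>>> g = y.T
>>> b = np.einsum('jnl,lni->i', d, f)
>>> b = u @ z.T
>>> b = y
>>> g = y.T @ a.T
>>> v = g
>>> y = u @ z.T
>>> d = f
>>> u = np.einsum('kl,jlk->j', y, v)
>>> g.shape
(2, 5, 2)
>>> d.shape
(37, 19, 5)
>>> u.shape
(2,)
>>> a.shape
(2, 37)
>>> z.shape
(5, 3)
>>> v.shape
(2, 5, 2)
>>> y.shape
(2, 5)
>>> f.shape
(37, 19, 5)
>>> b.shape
(37, 5, 2)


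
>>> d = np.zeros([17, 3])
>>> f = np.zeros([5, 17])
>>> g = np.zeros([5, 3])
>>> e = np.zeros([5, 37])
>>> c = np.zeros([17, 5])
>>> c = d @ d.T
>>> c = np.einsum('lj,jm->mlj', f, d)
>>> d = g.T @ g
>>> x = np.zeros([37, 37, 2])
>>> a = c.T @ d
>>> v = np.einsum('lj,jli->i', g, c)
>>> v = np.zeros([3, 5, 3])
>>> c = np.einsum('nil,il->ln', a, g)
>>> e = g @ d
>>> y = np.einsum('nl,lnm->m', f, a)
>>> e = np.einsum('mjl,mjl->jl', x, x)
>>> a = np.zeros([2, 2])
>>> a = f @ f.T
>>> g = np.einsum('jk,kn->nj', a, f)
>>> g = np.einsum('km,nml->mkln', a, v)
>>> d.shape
(3, 3)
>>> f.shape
(5, 17)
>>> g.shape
(5, 5, 3, 3)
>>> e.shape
(37, 2)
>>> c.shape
(3, 17)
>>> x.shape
(37, 37, 2)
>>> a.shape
(5, 5)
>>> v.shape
(3, 5, 3)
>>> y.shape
(3,)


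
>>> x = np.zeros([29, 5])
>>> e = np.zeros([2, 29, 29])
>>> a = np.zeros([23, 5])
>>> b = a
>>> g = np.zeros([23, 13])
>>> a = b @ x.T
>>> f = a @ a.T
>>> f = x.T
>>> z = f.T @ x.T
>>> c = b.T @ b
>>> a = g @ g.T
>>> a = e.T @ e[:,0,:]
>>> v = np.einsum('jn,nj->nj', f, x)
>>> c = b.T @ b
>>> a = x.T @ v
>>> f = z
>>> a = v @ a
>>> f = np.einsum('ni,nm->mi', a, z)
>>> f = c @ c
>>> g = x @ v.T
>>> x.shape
(29, 5)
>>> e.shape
(2, 29, 29)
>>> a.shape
(29, 5)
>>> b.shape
(23, 5)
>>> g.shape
(29, 29)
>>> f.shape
(5, 5)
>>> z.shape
(29, 29)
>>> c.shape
(5, 5)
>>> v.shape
(29, 5)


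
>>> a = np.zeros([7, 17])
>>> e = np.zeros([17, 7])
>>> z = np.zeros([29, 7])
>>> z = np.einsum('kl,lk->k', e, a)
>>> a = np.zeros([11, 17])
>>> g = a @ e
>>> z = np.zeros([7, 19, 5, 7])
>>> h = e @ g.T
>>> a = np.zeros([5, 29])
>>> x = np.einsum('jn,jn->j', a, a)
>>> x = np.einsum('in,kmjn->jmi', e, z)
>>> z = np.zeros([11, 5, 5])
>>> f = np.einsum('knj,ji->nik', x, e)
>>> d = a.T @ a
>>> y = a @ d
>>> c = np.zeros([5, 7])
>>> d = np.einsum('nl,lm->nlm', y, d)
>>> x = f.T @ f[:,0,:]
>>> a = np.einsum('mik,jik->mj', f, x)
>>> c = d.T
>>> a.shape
(19, 5)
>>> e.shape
(17, 7)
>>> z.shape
(11, 5, 5)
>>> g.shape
(11, 7)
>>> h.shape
(17, 11)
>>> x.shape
(5, 7, 5)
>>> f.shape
(19, 7, 5)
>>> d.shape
(5, 29, 29)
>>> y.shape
(5, 29)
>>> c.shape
(29, 29, 5)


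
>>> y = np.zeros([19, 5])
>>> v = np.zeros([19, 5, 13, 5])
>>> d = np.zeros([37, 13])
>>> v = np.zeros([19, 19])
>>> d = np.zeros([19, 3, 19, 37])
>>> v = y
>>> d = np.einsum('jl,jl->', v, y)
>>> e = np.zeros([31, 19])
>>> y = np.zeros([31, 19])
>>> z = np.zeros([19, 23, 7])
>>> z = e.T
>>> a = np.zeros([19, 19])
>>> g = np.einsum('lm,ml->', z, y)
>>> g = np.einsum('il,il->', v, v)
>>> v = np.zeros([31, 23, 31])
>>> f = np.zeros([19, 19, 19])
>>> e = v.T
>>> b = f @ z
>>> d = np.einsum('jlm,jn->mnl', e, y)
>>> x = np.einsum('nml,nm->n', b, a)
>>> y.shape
(31, 19)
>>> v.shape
(31, 23, 31)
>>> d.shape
(31, 19, 23)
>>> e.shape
(31, 23, 31)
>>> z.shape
(19, 31)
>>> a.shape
(19, 19)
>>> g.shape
()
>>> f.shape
(19, 19, 19)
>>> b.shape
(19, 19, 31)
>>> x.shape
(19,)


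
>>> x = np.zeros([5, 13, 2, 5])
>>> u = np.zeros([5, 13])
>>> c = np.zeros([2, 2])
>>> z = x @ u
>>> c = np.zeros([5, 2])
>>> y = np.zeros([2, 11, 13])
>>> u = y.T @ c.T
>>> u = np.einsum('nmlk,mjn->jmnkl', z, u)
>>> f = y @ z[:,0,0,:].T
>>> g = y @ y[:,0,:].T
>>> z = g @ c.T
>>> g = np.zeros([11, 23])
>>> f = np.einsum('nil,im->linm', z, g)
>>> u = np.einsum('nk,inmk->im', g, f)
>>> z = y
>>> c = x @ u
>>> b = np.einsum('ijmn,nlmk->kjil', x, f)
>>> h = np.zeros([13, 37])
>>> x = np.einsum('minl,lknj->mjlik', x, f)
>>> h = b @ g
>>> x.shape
(5, 23, 5, 13, 11)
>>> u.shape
(5, 2)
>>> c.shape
(5, 13, 2, 2)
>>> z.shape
(2, 11, 13)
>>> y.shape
(2, 11, 13)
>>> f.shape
(5, 11, 2, 23)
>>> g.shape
(11, 23)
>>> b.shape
(23, 13, 5, 11)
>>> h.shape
(23, 13, 5, 23)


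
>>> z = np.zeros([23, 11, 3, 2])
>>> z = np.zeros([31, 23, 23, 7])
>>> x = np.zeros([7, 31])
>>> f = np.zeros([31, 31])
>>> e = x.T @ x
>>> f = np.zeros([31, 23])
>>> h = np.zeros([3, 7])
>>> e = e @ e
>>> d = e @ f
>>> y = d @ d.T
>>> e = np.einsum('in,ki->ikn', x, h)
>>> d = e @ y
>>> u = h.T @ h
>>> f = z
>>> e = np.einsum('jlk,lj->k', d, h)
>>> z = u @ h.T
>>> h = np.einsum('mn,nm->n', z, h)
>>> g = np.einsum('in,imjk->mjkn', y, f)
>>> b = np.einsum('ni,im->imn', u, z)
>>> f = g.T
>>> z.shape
(7, 3)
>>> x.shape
(7, 31)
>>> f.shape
(31, 7, 23, 23)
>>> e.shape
(31,)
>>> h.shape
(3,)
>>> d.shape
(7, 3, 31)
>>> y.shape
(31, 31)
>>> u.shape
(7, 7)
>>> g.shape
(23, 23, 7, 31)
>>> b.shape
(7, 3, 7)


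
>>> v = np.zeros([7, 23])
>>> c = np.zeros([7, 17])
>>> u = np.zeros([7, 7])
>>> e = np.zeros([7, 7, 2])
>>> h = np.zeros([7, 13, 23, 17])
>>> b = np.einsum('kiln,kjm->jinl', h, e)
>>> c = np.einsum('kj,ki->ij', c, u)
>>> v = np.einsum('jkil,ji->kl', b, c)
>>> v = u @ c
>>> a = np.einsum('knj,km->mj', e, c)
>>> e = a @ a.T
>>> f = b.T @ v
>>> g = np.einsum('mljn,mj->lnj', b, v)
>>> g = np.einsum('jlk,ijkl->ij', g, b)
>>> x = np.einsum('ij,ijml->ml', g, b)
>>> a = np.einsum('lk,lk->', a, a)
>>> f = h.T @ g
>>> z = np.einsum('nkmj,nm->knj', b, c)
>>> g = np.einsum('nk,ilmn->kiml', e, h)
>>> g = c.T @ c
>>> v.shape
(7, 17)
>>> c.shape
(7, 17)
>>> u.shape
(7, 7)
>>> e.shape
(17, 17)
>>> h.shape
(7, 13, 23, 17)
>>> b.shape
(7, 13, 17, 23)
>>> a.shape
()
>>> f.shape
(17, 23, 13, 13)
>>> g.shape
(17, 17)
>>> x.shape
(17, 23)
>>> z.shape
(13, 7, 23)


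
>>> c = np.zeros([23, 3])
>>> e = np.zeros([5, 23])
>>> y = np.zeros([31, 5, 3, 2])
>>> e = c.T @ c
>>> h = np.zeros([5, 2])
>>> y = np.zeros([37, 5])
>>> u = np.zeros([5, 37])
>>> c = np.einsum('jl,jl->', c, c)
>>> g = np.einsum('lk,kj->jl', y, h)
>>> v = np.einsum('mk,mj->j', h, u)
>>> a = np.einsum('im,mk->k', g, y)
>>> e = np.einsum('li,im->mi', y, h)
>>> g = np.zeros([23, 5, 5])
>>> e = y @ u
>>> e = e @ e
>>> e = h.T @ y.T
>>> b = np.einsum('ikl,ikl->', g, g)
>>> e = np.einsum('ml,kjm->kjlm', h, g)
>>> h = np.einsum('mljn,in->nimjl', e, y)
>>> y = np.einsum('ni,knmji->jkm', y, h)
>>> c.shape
()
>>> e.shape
(23, 5, 2, 5)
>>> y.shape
(2, 5, 23)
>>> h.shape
(5, 37, 23, 2, 5)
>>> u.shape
(5, 37)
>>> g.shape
(23, 5, 5)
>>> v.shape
(37,)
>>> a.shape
(5,)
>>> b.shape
()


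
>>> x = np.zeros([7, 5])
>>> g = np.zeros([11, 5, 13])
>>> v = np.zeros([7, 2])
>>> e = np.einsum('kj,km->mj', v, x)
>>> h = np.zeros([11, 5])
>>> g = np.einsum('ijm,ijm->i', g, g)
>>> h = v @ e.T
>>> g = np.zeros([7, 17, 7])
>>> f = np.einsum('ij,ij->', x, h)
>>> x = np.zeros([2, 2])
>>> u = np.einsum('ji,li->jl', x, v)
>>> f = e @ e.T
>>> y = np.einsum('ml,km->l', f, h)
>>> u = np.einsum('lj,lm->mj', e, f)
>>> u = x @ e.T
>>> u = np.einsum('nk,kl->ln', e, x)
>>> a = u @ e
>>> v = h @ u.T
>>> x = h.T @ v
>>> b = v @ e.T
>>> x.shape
(5, 2)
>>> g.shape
(7, 17, 7)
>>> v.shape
(7, 2)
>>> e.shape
(5, 2)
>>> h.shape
(7, 5)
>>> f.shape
(5, 5)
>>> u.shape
(2, 5)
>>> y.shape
(5,)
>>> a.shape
(2, 2)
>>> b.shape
(7, 5)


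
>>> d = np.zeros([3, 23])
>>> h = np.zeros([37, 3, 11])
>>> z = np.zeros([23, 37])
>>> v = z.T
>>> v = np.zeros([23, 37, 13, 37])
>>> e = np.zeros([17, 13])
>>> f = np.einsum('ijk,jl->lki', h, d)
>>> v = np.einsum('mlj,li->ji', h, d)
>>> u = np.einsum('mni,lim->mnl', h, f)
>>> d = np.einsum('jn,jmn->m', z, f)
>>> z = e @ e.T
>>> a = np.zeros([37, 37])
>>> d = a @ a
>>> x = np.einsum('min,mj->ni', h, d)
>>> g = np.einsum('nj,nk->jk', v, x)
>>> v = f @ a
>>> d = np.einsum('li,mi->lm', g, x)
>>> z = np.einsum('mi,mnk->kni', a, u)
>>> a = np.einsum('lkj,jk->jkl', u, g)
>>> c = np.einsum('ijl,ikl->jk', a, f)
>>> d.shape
(23, 11)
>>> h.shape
(37, 3, 11)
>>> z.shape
(23, 3, 37)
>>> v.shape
(23, 11, 37)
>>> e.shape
(17, 13)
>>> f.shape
(23, 11, 37)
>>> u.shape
(37, 3, 23)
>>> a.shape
(23, 3, 37)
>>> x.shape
(11, 3)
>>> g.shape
(23, 3)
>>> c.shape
(3, 11)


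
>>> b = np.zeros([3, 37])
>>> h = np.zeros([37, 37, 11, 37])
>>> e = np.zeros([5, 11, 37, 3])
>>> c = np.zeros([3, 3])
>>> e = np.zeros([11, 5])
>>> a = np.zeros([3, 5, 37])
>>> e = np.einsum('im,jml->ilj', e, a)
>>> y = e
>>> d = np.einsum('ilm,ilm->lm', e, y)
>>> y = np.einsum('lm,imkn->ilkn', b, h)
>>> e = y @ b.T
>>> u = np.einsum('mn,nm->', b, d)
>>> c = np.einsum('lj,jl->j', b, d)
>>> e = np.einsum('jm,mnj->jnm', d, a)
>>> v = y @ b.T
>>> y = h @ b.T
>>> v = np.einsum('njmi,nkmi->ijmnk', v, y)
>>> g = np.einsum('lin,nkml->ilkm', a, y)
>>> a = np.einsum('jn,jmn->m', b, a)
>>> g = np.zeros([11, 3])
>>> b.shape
(3, 37)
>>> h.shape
(37, 37, 11, 37)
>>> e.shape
(37, 5, 3)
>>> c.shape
(37,)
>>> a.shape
(5,)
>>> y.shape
(37, 37, 11, 3)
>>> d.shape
(37, 3)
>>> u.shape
()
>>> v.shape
(3, 3, 11, 37, 37)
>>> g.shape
(11, 3)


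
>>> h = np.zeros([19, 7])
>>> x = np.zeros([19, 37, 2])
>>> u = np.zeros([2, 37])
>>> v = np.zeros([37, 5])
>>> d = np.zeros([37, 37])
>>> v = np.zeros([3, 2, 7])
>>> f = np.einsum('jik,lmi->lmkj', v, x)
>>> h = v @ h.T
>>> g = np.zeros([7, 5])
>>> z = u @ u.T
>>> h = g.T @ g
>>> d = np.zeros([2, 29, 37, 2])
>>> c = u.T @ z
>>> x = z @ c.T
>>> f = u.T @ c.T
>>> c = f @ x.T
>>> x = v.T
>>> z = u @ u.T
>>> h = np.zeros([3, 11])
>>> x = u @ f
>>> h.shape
(3, 11)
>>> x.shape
(2, 37)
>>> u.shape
(2, 37)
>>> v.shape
(3, 2, 7)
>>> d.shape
(2, 29, 37, 2)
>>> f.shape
(37, 37)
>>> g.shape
(7, 5)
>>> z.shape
(2, 2)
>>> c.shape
(37, 2)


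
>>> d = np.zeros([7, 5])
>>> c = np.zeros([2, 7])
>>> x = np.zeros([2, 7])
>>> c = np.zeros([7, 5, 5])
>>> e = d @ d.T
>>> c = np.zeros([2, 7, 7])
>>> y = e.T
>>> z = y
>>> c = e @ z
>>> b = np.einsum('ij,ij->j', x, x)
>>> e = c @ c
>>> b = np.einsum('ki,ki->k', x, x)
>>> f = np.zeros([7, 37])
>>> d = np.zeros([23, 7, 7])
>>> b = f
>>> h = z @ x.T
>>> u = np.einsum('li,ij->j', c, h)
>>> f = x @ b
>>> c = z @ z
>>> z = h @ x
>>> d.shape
(23, 7, 7)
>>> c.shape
(7, 7)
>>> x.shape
(2, 7)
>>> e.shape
(7, 7)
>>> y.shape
(7, 7)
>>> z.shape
(7, 7)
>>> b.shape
(7, 37)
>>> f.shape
(2, 37)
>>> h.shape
(7, 2)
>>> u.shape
(2,)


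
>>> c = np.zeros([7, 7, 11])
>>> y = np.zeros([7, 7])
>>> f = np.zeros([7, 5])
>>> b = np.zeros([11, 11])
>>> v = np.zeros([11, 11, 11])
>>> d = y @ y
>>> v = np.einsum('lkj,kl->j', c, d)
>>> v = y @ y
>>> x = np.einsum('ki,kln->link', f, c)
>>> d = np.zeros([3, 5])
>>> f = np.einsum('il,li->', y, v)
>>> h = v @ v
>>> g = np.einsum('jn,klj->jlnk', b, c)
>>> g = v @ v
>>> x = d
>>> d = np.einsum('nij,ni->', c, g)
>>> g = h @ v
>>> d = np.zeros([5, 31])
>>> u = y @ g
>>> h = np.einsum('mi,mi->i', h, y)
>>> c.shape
(7, 7, 11)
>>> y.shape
(7, 7)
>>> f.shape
()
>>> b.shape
(11, 11)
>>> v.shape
(7, 7)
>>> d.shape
(5, 31)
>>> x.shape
(3, 5)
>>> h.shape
(7,)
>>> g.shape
(7, 7)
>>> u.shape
(7, 7)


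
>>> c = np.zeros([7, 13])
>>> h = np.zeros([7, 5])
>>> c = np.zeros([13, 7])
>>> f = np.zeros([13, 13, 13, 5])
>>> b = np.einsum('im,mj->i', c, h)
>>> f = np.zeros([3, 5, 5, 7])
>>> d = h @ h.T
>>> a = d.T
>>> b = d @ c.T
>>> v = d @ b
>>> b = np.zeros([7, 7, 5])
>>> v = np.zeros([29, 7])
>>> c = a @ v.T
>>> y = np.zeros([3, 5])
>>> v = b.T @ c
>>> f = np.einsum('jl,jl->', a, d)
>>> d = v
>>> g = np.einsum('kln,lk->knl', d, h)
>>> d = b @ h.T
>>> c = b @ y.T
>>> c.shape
(7, 7, 3)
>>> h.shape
(7, 5)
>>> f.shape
()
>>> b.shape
(7, 7, 5)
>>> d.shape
(7, 7, 7)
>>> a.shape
(7, 7)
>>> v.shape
(5, 7, 29)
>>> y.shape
(3, 5)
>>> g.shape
(5, 29, 7)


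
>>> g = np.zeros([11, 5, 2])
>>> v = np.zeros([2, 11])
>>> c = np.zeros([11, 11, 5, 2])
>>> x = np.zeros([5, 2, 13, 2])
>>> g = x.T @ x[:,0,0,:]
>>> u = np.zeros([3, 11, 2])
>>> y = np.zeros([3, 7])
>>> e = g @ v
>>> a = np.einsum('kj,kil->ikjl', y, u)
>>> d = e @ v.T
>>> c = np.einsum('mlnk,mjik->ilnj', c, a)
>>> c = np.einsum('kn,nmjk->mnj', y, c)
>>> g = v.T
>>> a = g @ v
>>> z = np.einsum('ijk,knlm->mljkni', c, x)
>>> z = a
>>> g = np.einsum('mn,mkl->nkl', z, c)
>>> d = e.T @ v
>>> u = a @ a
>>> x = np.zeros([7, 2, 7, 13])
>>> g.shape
(11, 7, 5)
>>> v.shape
(2, 11)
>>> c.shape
(11, 7, 5)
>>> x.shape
(7, 2, 7, 13)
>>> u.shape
(11, 11)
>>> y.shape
(3, 7)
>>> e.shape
(2, 13, 2, 11)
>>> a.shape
(11, 11)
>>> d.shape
(11, 2, 13, 11)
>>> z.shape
(11, 11)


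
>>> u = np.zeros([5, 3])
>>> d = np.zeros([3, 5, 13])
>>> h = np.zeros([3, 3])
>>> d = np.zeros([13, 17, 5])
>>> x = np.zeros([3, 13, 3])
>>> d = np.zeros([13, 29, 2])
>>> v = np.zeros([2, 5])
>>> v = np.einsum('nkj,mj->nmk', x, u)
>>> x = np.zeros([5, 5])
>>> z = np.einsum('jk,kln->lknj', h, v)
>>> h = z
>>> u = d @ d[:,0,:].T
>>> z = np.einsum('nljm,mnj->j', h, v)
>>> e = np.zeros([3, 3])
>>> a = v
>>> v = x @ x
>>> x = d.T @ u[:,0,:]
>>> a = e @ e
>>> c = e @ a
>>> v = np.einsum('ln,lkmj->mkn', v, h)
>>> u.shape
(13, 29, 13)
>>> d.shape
(13, 29, 2)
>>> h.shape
(5, 3, 13, 3)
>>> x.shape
(2, 29, 13)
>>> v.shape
(13, 3, 5)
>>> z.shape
(13,)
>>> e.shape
(3, 3)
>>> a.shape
(3, 3)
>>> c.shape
(3, 3)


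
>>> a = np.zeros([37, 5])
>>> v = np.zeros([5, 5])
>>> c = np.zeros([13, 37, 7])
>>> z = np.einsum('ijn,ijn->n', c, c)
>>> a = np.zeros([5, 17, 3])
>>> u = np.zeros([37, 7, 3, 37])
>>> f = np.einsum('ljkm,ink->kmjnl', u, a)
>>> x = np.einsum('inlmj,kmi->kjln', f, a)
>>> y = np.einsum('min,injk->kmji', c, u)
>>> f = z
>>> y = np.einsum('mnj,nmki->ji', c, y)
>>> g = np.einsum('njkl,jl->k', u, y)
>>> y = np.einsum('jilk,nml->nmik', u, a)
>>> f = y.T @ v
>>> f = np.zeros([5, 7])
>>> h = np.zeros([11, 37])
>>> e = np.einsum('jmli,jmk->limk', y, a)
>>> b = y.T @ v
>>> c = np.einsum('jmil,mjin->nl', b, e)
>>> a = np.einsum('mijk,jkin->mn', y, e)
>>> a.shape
(5, 3)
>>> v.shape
(5, 5)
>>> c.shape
(3, 5)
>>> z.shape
(7,)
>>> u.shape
(37, 7, 3, 37)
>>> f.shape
(5, 7)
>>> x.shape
(5, 37, 7, 37)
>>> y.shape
(5, 17, 7, 37)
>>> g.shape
(3,)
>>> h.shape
(11, 37)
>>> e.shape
(7, 37, 17, 3)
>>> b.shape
(37, 7, 17, 5)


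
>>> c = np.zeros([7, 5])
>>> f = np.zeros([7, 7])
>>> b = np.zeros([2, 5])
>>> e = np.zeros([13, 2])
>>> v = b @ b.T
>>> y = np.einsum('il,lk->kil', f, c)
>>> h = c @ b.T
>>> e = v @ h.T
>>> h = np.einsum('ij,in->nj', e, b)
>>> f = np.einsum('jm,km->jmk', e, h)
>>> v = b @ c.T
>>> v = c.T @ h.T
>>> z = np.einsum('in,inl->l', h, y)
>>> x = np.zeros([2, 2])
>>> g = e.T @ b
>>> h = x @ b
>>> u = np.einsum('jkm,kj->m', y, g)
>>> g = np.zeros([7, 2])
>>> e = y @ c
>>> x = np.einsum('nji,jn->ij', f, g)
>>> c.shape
(7, 5)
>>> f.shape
(2, 7, 5)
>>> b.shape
(2, 5)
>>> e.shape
(5, 7, 5)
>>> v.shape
(5, 5)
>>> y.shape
(5, 7, 7)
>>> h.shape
(2, 5)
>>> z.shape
(7,)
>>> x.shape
(5, 7)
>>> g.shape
(7, 2)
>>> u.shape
(7,)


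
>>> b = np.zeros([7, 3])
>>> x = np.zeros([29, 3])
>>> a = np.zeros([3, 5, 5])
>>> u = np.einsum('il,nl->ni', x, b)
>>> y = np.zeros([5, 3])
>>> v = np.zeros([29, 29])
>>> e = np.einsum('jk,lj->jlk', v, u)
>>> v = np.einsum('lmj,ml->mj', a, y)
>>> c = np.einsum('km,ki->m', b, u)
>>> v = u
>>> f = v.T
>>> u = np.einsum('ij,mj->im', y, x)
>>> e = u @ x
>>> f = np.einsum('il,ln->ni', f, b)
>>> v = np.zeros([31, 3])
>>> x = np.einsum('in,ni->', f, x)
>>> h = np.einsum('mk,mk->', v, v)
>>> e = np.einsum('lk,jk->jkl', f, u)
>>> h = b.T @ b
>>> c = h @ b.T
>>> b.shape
(7, 3)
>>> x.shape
()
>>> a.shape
(3, 5, 5)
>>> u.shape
(5, 29)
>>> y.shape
(5, 3)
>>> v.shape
(31, 3)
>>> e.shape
(5, 29, 3)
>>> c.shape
(3, 7)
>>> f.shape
(3, 29)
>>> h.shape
(3, 3)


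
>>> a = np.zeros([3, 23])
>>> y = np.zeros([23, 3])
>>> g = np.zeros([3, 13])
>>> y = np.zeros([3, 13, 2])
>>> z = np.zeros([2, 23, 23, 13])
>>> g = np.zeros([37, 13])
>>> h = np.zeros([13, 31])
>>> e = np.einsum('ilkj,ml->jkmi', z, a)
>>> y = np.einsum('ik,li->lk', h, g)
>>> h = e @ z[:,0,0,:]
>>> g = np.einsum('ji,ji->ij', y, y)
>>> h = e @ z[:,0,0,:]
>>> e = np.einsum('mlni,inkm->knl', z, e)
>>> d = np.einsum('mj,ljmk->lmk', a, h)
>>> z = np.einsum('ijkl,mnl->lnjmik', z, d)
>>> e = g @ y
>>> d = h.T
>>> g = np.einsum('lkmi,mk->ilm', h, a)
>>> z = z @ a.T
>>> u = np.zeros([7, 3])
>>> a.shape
(3, 23)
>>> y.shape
(37, 31)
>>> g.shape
(13, 13, 3)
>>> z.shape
(13, 3, 23, 13, 2, 3)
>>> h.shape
(13, 23, 3, 13)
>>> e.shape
(31, 31)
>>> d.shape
(13, 3, 23, 13)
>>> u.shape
(7, 3)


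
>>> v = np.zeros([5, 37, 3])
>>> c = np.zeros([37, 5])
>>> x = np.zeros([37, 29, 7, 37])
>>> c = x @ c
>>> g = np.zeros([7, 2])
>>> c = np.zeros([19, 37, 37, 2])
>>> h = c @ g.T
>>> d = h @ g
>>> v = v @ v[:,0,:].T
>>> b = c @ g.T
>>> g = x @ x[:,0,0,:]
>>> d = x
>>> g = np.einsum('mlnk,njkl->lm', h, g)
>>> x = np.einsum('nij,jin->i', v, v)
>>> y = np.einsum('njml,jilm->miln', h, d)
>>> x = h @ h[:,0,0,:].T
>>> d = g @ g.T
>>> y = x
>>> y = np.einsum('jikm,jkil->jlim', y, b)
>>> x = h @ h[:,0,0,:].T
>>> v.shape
(5, 37, 5)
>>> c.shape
(19, 37, 37, 2)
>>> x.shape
(19, 37, 37, 19)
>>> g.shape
(37, 19)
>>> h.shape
(19, 37, 37, 7)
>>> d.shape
(37, 37)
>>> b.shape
(19, 37, 37, 7)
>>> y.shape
(19, 7, 37, 19)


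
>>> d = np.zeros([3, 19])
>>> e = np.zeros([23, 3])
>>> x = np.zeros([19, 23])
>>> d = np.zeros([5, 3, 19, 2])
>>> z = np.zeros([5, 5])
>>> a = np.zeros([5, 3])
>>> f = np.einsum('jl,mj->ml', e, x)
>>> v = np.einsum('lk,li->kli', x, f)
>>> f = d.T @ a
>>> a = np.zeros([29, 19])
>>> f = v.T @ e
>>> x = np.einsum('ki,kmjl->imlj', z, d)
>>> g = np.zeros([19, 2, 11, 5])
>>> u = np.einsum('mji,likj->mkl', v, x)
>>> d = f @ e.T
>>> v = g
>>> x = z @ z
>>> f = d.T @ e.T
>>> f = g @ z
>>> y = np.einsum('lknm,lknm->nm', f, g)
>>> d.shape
(3, 19, 23)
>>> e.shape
(23, 3)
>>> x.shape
(5, 5)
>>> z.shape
(5, 5)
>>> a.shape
(29, 19)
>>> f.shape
(19, 2, 11, 5)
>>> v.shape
(19, 2, 11, 5)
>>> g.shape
(19, 2, 11, 5)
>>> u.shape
(23, 2, 5)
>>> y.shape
(11, 5)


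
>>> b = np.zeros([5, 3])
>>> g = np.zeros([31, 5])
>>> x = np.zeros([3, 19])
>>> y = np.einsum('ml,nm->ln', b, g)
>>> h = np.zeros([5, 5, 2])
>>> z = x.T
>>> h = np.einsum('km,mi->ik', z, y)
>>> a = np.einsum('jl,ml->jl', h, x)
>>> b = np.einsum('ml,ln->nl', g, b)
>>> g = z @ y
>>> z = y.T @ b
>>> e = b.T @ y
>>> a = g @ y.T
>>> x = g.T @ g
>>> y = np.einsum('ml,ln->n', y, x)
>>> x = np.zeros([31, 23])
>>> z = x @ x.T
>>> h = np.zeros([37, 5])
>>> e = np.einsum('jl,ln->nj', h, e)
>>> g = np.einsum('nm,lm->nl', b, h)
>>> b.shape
(3, 5)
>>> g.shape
(3, 37)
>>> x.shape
(31, 23)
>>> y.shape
(31,)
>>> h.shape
(37, 5)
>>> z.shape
(31, 31)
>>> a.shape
(19, 3)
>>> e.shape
(31, 37)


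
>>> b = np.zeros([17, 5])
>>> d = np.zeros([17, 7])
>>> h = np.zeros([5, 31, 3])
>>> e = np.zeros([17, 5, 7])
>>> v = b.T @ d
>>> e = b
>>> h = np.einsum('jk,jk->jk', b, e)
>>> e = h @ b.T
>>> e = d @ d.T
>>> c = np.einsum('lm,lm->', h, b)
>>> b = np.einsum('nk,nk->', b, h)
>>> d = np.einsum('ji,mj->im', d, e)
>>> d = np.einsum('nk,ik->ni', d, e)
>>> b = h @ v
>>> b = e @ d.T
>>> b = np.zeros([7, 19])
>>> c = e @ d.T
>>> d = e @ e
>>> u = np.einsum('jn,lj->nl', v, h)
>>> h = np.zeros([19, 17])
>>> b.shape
(7, 19)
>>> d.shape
(17, 17)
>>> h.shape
(19, 17)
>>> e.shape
(17, 17)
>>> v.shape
(5, 7)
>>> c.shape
(17, 7)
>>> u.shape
(7, 17)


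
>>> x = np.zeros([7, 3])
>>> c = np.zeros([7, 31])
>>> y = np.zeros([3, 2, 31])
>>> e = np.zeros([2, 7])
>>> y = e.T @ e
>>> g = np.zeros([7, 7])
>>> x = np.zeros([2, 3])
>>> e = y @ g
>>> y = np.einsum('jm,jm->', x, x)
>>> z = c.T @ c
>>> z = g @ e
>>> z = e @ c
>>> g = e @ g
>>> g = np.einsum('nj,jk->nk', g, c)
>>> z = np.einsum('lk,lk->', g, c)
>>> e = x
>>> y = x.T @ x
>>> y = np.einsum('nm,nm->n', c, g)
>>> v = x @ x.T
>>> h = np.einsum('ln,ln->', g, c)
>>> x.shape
(2, 3)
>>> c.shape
(7, 31)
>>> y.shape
(7,)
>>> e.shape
(2, 3)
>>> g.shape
(7, 31)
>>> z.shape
()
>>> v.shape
(2, 2)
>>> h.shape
()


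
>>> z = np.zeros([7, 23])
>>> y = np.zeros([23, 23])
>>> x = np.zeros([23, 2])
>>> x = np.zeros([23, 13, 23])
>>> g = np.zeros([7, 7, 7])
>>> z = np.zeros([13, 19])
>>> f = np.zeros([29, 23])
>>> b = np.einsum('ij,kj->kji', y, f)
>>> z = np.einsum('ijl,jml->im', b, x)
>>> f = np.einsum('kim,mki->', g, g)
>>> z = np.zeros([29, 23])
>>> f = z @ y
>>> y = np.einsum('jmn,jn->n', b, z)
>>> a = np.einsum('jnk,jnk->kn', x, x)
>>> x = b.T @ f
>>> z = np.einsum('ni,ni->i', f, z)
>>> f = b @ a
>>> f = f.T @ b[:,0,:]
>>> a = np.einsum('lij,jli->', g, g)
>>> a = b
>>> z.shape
(23,)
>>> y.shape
(23,)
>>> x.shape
(23, 23, 23)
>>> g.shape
(7, 7, 7)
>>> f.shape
(13, 23, 23)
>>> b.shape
(29, 23, 23)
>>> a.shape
(29, 23, 23)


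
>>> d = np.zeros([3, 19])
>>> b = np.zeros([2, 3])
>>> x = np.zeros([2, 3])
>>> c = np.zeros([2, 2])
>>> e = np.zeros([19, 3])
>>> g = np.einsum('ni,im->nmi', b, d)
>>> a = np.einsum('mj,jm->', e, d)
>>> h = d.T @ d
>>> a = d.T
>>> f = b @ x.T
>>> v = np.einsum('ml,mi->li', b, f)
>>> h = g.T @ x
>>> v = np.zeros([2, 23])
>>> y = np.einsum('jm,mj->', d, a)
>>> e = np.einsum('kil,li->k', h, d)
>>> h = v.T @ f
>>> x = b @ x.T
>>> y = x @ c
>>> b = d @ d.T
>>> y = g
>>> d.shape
(3, 19)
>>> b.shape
(3, 3)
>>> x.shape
(2, 2)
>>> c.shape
(2, 2)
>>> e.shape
(3,)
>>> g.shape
(2, 19, 3)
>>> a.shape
(19, 3)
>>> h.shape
(23, 2)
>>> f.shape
(2, 2)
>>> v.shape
(2, 23)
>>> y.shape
(2, 19, 3)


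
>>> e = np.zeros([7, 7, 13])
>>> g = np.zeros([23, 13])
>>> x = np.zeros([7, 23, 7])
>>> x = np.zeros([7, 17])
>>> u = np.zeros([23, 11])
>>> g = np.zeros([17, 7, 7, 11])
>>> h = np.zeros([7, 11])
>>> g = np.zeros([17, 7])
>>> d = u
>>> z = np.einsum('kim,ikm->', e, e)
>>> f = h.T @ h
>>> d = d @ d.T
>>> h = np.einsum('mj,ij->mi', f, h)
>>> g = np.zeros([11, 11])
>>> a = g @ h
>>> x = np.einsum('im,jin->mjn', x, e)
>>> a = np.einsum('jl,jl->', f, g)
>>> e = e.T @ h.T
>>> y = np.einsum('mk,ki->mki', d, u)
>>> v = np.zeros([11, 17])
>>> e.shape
(13, 7, 11)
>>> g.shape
(11, 11)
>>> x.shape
(17, 7, 13)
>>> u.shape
(23, 11)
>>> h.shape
(11, 7)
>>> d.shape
(23, 23)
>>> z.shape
()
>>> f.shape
(11, 11)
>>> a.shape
()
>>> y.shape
(23, 23, 11)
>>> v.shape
(11, 17)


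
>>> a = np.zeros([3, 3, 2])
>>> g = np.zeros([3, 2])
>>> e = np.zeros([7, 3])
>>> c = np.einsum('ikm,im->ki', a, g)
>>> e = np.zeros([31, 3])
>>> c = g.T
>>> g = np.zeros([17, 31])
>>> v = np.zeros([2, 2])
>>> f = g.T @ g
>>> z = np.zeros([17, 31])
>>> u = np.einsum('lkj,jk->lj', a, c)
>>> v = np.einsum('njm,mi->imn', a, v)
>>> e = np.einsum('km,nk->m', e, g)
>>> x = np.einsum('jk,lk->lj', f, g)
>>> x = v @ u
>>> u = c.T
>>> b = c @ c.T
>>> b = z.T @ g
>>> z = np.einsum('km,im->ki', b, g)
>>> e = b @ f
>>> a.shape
(3, 3, 2)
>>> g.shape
(17, 31)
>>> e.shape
(31, 31)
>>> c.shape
(2, 3)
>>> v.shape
(2, 2, 3)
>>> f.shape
(31, 31)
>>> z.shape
(31, 17)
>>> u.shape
(3, 2)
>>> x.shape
(2, 2, 2)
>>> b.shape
(31, 31)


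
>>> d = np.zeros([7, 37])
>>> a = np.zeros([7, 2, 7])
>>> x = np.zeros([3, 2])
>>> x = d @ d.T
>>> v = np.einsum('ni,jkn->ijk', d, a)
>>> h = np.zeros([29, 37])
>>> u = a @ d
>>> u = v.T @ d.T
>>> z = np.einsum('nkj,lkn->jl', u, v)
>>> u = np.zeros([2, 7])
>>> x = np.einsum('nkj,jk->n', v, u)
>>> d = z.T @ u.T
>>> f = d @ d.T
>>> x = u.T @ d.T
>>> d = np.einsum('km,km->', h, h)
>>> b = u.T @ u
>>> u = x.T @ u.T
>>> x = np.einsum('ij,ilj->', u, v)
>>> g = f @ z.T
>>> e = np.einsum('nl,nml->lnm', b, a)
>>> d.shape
()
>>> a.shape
(7, 2, 7)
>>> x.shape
()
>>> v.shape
(37, 7, 2)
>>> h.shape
(29, 37)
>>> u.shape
(37, 2)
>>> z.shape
(7, 37)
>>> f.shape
(37, 37)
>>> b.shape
(7, 7)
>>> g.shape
(37, 7)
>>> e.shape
(7, 7, 2)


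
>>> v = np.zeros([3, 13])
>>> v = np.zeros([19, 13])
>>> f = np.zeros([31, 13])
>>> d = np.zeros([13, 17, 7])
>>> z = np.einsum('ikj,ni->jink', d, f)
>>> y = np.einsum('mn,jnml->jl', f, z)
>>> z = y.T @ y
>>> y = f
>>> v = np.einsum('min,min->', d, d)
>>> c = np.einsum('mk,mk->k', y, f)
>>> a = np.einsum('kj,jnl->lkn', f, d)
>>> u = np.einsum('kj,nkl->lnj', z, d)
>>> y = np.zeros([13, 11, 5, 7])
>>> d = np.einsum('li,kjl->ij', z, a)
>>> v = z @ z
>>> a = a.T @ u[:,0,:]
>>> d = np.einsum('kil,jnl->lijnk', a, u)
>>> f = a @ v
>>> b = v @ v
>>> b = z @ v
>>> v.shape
(17, 17)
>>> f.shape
(17, 31, 17)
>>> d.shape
(17, 31, 7, 13, 17)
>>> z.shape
(17, 17)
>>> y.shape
(13, 11, 5, 7)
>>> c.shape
(13,)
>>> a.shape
(17, 31, 17)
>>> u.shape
(7, 13, 17)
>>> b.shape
(17, 17)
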